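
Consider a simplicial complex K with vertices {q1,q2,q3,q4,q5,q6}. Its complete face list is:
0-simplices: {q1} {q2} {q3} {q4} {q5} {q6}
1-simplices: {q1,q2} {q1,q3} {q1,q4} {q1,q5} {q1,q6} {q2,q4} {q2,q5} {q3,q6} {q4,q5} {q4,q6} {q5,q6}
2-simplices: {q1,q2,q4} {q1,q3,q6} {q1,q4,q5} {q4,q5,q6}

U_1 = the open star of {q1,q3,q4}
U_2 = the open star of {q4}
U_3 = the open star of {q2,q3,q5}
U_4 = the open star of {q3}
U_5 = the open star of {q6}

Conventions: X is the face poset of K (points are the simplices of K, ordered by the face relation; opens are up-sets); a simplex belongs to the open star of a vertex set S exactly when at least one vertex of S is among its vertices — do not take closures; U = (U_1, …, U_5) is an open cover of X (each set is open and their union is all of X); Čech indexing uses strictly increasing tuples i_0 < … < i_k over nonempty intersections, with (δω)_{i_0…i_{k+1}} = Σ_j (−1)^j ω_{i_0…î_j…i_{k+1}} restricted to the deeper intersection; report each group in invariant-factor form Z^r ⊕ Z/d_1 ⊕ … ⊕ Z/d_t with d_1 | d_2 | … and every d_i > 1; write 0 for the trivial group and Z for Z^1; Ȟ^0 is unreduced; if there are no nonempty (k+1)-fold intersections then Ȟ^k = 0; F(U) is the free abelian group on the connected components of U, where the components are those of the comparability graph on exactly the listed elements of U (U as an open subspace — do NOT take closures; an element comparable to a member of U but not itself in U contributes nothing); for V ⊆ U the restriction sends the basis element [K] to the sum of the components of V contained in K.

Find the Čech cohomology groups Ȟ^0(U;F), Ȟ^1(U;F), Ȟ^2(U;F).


Ȟ^0(U;F) ≅ Z; Ȟ^1(U;F) ≅ Z^2; Ȟ^2(U;F) ≅ 0

nonempty intersections:
  U1={{q1},{q3},{q4},{q1,q2},{q1,q3},{q1,q4},{q1,q5},{q1,q6},{q2,q4},{q3,q6},{q4,q5},{q4,q6},{q1,q2,q4},{q1,q3,q6},{q1,q4,q5},{q4,q5,q6}} U2={{q4},{q1,q4},{q2,q4},{q4,q5},{q4,q6},{q1,q2,q4},{q1,q4,q5},{q4,q5,q6}} U3={{q2},{q3},{q5},{q1,q2},{q1,q3},{q1,q5},{q2,q4},{q2,q5},{q3,q6},{q4,q5},{q5,q6},{q1,q2,q4},{q1,q3,q6},{q1,q4,q5},{q4,q5,q6}} U4={{q3},{q1,q3},{q3,q6},{q1,q3,q6}} U5={{q6},{q1,q6},{q3,q6},{q4,q6},{q5,q6},{q1,q3,q6},{q4,q5,q6}}
  U12={{q4},{q1,q4},{q2,q4},{q4,q5},{q4,q6},{q1,q2,q4},{q1,q4,q5},{q4,q5,q6}} U13={{q3},{q1,q2},{q1,q3},{q1,q5},{q2,q4},{q3,q6},{q4,q5},{q1,q2,q4},{q1,q3,q6},{q1,q4,q5},{q4,q5,q6}} U14={{q3},{q1,q3},{q3,q6},{q1,q3,q6}} U15={{q1,q6},{q3,q6},{q4,q6},{q1,q3,q6},{q4,q5,q6}} U23={{q2,q4},{q4,q5},{q1,q2,q4},{q1,q4,q5},{q4,q5,q6}} U25={{q4,q6},{q4,q5,q6}} U34={{q3},{q1,q3},{q3,q6},{q1,q3,q6}} U35={{q3,q6},{q5,q6},{q1,q3,q6},{q4,q5,q6}} U45={{q3,q6},{q1,q3,q6}}
  U123={{q2,q4},{q4,q5},{q1,q2,q4},{q1,q4,q5},{q4,q5,q6}} U125={{q4,q6},{q4,q5,q6}} U134={{q3},{q1,q3},{q3,q6},{q1,q3,q6}} U135={{q3,q6},{q1,q3,q6},{q4,q5,q6}} U145={{q3,q6},{q1,q3,q6}} U235={{q4,q5,q6}} U345={{q3,q6},{q1,q3,q6}}
  U1235={{q4,q5,q6}} U1345={{q3,q6},{q1,q3,q6}}
components per intersection:
  U1: {{q1},{q3},{q4},{q1,q2},{q1,q3},{q1,q4},{q1,q5},{q1,q6},{q2,q4},{q3,q6},{q4,q5},{q4,q6},{q1,q2,q4},{q1,q3,q6},{q1,q4,q5},{q4,q5,q6}}
  U2: {{q4},{q1,q4},{q2,q4},{q4,q5},{q4,q6},{q1,q2,q4},{q1,q4,q5},{q4,q5,q6}}
  U3: {{q2},{q5},{q1,q2},{q1,q5},{q2,q4},{q2,q5},{q4,q5},{q5,q6},{q1,q2,q4},{q1,q4,q5},{q4,q5,q6}} {{q3},{q1,q3},{q3,q6},{q1,q3,q6}}
  U4: {{q3},{q1,q3},{q3,q6},{q1,q3,q6}}
  U5: {{q6},{q1,q6},{q3,q6},{q4,q6},{q5,q6},{q1,q3,q6},{q4,q5,q6}}
  U12: {{q4},{q1,q4},{q2,q4},{q4,q5},{q4,q6},{q1,q2,q4},{q1,q4,q5},{q4,q5,q6}}
  U13: {{q3},{q1,q3},{q3,q6},{q1,q3,q6}} {{q1,q2},{q2,q4},{q1,q2,q4}} {{q1,q5},{q4,q5},{q1,q4,q5},{q4,q5,q6}}
  U14: {{q3},{q1,q3},{q3,q6},{q1,q3,q6}}
  U15: {{q1,q6},{q3,q6},{q1,q3,q6}} {{q4,q6},{q4,q5,q6}}
  U23: {{q2,q4},{q1,q2,q4}} {{q4,q5},{q1,q4,q5},{q4,q5,q6}}
  U25: {{q4,q6},{q4,q5,q6}}
  U34: {{q3},{q1,q3},{q3,q6},{q1,q3,q6}}
  U35: {{q3,q6},{q1,q3,q6}} {{q5,q6},{q4,q5,q6}}
  U45: {{q3,q6},{q1,q3,q6}}
  U123: {{q2,q4},{q1,q2,q4}} {{q4,q5},{q1,q4,q5},{q4,q5,q6}}
  U125: {{q4,q6},{q4,q5,q6}}
  U134: {{q3},{q1,q3},{q3,q6},{q1,q3,q6}}
  U135: {{q3,q6},{q1,q3,q6}} {{q4,q5,q6}}
  U145: {{q3,q6},{q1,q3,q6}}
  U235: {{q4,q5,q6}}
  U345: {{q3,q6},{q1,q3,q6}}
  U1235: {{q4,q5,q6}}
  U1345: {{q3,q6},{q1,q3,q6}}
C dims 6,14,9,2; δ0: rk 5, SNF 1^5; δ1: rk 7, SNF 1^7; δ2: rk 2, SNF 1^2
Ȟ^0: (6−5)−0=1 ⇒ Z
Ȟ^1: (14−7)−5=2 ⇒ Z^2
Ȟ^2: (9−2)−7=0 ⇒ 0


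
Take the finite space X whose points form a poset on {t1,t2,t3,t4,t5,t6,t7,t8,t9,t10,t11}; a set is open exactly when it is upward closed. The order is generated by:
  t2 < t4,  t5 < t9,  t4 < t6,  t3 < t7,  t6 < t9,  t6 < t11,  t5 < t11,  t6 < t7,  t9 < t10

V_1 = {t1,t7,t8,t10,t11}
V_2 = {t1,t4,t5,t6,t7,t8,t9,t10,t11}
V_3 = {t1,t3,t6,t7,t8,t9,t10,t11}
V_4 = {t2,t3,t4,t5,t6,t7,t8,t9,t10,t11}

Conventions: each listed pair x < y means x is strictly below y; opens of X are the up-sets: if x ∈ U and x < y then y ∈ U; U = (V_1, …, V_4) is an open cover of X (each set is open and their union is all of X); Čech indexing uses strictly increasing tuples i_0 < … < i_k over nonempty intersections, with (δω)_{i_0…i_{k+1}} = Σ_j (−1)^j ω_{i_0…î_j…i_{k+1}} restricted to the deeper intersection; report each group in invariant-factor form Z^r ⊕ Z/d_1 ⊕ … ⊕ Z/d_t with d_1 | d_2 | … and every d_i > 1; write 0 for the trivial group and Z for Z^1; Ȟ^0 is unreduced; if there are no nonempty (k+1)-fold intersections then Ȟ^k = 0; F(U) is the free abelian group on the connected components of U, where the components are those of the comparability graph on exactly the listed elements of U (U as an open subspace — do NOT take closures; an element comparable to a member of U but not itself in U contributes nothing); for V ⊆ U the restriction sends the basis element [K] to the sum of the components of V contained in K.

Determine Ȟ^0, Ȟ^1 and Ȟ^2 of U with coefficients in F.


nerve of the cover:
  V12={t1,t7,t8,t10,t11} V13={t1,t7,t8,t10,t11} V14={t7,t8,t10,t11} V23={t1,t6,t7,t8,t9,t10,t11} V24={t4,t5,t6,t7,t8,t9,t10,t11} V34={t3,t6,t7,t8,t9,t10,t11}
  V123={t1,t7,t8,t10,t11} V124={t7,t8,t10,t11} V134={t7,t8,t10,t11} V234={t6,t7,t8,t9,t10,t11}
  V1234={t7,t8,t10,t11}
components per intersection:
  V1: {t1} {t7} {t8} {t10} {t11}
  V2: {t1} {t4,t5,t6,t7,t9,t10,t11} {t8}
  V3: {t1} {t3,t6,t7,t9,t10,t11} {t8}
  V4: {t2,t3,t4,t5,t6,t7,t9,t10,t11} {t8}
  V12: {t1} {t7} {t8} {t10} {t11}
  V13: {t1} {t7} {t8} {t10} {t11}
  V14: {t7} {t8} {t10} {t11}
  V23: {t1} {t6,t7,t9,t10,t11} {t8}
  V24: {t4,t5,t6,t7,t9,t10,t11} {t8}
  V34: {t3,t6,t7,t9,t10,t11} {t8}
  V123: {t1} {t7} {t8} {t10} {t11}
  V124: {t7} {t8} {t10} {t11}
  V134: {t7} {t8} {t10} {t11}
  V234: {t6,t7,t9,t10,t11} {t8}
  V1234: {t7} {t8} {t10} {t11}
C dims 13,21,15,4; δ0: rk 10, SNF 1^10; δ1: rk 11, SNF 1^11; δ2: rk 4, SNF 1^4
Ȟ^0 = (13 − 10) − 0 = 3, so Ȟ^0 ≅ Z^3
Ȟ^1 = (21 − 11) − 10 = 0, so Ȟ^1 ≅ 0
Ȟ^2 = (15 − 4) − 11 = 0, so Ȟ^2 ≅ 0

Ȟ^0 = Z^3, Ȟ^1 = 0, Ȟ^2 = 0


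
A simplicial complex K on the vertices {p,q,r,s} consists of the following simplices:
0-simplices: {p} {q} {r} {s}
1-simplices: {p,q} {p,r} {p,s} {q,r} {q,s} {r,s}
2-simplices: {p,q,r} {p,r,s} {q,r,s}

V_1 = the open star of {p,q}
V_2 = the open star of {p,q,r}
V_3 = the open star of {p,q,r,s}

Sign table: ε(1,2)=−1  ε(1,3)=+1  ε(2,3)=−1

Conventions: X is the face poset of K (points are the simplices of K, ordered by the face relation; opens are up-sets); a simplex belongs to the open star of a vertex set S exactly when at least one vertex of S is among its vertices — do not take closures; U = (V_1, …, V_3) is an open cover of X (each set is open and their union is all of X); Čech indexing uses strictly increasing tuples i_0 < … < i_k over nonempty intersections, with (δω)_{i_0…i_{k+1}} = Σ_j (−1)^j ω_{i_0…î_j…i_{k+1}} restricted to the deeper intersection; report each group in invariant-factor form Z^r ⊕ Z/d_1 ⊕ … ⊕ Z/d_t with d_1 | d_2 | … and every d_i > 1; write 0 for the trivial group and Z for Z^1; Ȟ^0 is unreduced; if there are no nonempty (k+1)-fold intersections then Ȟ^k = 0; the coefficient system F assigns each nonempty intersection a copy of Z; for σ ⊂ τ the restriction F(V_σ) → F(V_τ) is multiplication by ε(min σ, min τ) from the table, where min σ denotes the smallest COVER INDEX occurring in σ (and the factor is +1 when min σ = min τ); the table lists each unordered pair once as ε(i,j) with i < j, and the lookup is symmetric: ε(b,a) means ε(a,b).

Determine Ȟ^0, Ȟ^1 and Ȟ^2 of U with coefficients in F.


nerve simplices:
  V1={{p},{q},{p,q},{p,r},{p,s},{q,r},{q,s},{p,q,r},{p,r,s},{q,r,s}} V2={{p},{q},{r},{p,q},{p,r},{p,s},{q,r},{q,s},{r,s},{p,q,r},{p,r,s},{q,r,s}} V3={{p},{q},{r},{s},{p,q},{p,r},{p,s},{q,r},{q,s},{r,s},{p,q,r},{p,r,s},{q,r,s}}
  V12={{p},{q},{p,q},{p,r},{p,s},{q,r},{q,s},{p,q,r},{p,r,s},{q,r,s}} V13={{p},{q},{p,q},{p,r},{p,s},{q,r},{q,s},{p,q,r},{p,r,s},{q,r,s}} V23={{p},{q},{r},{p,q},{p,r},{p,s},{q,r},{q,s},{r,s},{p,q,r},{p,r,s},{q,r,s}}
  V123={{p},{q},{p,q},{p,r},{p,s},{q,r},{q,s},{p,q,r},{p,r,s},{q,r,s}}
C dims 3,3,1; δ0: rk 2, SNF 1^2; δ1: rk 1, SNF 1^1
degree 0: 3−2−0 = 1 → Ȟ^0 ≅ Z
degree 1: 3−1−2 = 0 → Ȟ^1 ≅ 0
degree 2: 1−0−1 = 0 → Ȟ^2 ≅ 0

Ȟ^0(U;F) ≅ Z; Ȟ^1(U;F) ≅ 0; Ȟ^2(U;F) ≅ 0


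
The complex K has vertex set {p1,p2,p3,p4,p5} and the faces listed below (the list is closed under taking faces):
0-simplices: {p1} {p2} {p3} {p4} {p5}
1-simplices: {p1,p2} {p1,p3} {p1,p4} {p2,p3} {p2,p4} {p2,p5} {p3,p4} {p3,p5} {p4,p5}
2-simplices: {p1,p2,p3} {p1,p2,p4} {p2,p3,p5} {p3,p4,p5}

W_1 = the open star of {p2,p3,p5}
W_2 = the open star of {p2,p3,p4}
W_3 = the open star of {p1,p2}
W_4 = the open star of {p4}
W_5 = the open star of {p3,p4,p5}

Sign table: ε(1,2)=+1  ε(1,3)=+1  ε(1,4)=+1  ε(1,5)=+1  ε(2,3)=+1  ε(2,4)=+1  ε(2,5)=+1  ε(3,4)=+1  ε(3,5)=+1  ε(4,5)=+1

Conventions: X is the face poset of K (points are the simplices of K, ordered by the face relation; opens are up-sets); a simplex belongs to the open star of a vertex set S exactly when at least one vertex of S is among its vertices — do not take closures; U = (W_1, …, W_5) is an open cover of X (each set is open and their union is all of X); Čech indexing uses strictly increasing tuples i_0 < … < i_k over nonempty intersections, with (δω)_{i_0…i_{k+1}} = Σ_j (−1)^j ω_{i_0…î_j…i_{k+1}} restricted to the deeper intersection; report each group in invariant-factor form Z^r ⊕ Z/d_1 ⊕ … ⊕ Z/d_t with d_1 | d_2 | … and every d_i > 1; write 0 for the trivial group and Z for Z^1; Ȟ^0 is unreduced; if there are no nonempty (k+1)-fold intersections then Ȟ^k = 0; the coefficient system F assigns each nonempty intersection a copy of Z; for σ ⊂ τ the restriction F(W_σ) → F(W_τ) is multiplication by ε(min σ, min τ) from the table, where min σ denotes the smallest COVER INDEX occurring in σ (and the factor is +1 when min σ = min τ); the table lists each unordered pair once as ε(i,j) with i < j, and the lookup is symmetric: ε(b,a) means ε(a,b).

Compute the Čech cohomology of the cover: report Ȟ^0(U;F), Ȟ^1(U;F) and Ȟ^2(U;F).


Ȟ^0 ≅ Z, Ȟ^1 ≅ 0 and Ȟ^2 ≅ 0

nerve of the cover:
  W1={{p2},{p3},{p5},{p1,p2},{p1,p3},{p2,p3},{p2,p4},{p2,p5},{p3,p4},{p3,p5},{p4,p5},{p1,p2,p3},{p1,p2,p4},{p2,p3,p5},{p3,p4,p5}} W2={{p2},{p3},{p4},{p1,p2},{p1,p3},{p1,p4},{p2,p3},{p2,p4},{p2,p5},{p3,p4},{p3,p5},{p4,p5},{p1,p2,p3},{p1,p2,p4},{p2,p3,p5},{p3,p4,p5}} W3={{p1},{p2},{p1,p2},{p1,p3},{p1,p4},{p2,p3},{p2,p4},{p2,p5},{p1,p2,p3},{p1,p2,p4},{p2,p3,p5}} W4={{p4},{p1,p4},{p2,p4},{p3,p4},{p4,p5},{p1,p2,p4},{p3,p4,p5}} W5={{p3},{p4},{p5},{p1,p3},{p1,p4},{p2,p3},{p2,p4},{p2,p5},{p3,p4},{p3,p5},{p4,p5},{p1,p2,p3},{p1,p2,p4},{p2,p3,p5},{p3,p4,p5}}
  W12={{p2},{p3},{p1,p2},{p1,p3},{p2,p3},{p2,p4},{p2,p5},{p3,p4},{p3,p5},{p4,p5},{p1,p2,p3},{p1,p2,p4},{p2,p3,p5},{p3,p4,p5}} W13={{p2},{p1,p2},{p1,p3},{p2,p3},{p2,p4},{p2,p5},{p1,p2,p3},{p1,p2,p4},{p2,p3,p5}} W14={{p2,p4},{p3,p4},{p4,p5},{p1,p2,p4},{p3,p4,p5}} W15={{p3},{p5},{p1,p3},{p2,p3},{p2,p4},{p2,p5},{p3,p4},{p3,p5},{p4,p5},{p1,p2,p3},{p1,p2,p4},{p2,p3,p5},{p3,p4,p5}} W23={{p2},{p1,p2},{p1,p3},{p1,p4},{p2,p3},{p2,p4},{p2,p5},{p1,p2,p3},{p1,p2,p4},{p2,p3,p5}} W24={{p4},{p1,p4},{p2,p4},{p3,p4},{p4,p5},{p1,p2,p4},{p3,p4,p5}} W25={{p3},{p4},{p1,p3},{p1,p4},{p2,p3},{p2,p4},{p2,p5},{p3,p4},{p3,p5},{p4,p5},{p1,p2,p3},{p1,p2,p4},{p2,p3,p5},{p3,p4,p5}} W34={{p1,p4},{p2,p4},{p1,p2,p4}} W35={{p1,p3},{p1,p4},{p2,p3},{p2,p4},{p2,p5},{p1,p2,p3},{p1,p2,p4},{p2,p3,p5}} W45={{p4},{p1,p4},{p2,p4},{p3,p4},{p4,p5},{p1,p2,p4},{p3,p4,p5}}
  W123={{p2},{p1,p2},{p1,p3},{p2,p3},{p2,p4},{p2,p5},{p1,p2,p3},{p1,p2,p4},{p2,p3,p5}} W124={{p2,p4},{p3,p4},{p4,p5},{p1,p2,p4},{p3,p4,p5}} W125={{p3},{p1,p3},{p2,p3},{p2,p4},{p2,p5},{p3,p4},{p3,p5},{p4,p5},{p1,p2,p3},{p1,p2,p4},{p2,p3,p5},{p3,p4,p5}} W134={{p2,p4},{p1,p2,p4}} W135={{p1,p3},{p2,p3},{p2,p4},{p2,p5},{p1,p2,p3},{p1,p2,p4},{p2,p3,p5}} W145={{p2,p4},{p3,p4},{p4,p5},{p1,p2,p4},{p3,p4,p5}} W234={{p1,p4},{p2,p4},{p1,p2,p4}} W235={{p1,p3},{p1,p4},{p2,p3},{p2,p4},{p2,p5},{p1,p2,p3},{p1,p2,p4},{p2,p3,p5}} W245={{p4},{p1,p4},{p2,p4},{p3,p4},{p4,p5},{p1,p2,p4},{p3,p4,p5}} W345={{p1,p4},{p2,p4},{p1,p2,p4}}
  W1234={{p2,p4},{p1,p2,p4}} W1235={{p1,p3},{p2,p3},{p2,p4},{p2,p5},{p1,p2,p3},{p1,p2,p4},{p2,p3,p5}} W1245={{p2,p4},{p3,p4},{p4,p5},{p1,p2,p4},{p3,p4,p5}} W1345={{p2,p4},{p1,p2,p4}} W2345={{p1,p4},{p2,p4},{p1,p2,p4}}
  W12345={{p2,p4},{p1,p2,p4}}
C dims 5,10,10,5; δ0: rk 4, SNF 1^4; δ1: rk 6, SNF 1^6; δ2: rk 4, SNF 1^4
Ȟ^0 = (5 − 4) − 0 = 1, so Ȟ^0 ≅ Z
Ȟ^1 = (10 − 6) − 4 = 0, so Ȟ^1 ≅ 0
Ȟ^2 = (10 − 4) − 6 = 0, so Ȟ^2 ≅ 0


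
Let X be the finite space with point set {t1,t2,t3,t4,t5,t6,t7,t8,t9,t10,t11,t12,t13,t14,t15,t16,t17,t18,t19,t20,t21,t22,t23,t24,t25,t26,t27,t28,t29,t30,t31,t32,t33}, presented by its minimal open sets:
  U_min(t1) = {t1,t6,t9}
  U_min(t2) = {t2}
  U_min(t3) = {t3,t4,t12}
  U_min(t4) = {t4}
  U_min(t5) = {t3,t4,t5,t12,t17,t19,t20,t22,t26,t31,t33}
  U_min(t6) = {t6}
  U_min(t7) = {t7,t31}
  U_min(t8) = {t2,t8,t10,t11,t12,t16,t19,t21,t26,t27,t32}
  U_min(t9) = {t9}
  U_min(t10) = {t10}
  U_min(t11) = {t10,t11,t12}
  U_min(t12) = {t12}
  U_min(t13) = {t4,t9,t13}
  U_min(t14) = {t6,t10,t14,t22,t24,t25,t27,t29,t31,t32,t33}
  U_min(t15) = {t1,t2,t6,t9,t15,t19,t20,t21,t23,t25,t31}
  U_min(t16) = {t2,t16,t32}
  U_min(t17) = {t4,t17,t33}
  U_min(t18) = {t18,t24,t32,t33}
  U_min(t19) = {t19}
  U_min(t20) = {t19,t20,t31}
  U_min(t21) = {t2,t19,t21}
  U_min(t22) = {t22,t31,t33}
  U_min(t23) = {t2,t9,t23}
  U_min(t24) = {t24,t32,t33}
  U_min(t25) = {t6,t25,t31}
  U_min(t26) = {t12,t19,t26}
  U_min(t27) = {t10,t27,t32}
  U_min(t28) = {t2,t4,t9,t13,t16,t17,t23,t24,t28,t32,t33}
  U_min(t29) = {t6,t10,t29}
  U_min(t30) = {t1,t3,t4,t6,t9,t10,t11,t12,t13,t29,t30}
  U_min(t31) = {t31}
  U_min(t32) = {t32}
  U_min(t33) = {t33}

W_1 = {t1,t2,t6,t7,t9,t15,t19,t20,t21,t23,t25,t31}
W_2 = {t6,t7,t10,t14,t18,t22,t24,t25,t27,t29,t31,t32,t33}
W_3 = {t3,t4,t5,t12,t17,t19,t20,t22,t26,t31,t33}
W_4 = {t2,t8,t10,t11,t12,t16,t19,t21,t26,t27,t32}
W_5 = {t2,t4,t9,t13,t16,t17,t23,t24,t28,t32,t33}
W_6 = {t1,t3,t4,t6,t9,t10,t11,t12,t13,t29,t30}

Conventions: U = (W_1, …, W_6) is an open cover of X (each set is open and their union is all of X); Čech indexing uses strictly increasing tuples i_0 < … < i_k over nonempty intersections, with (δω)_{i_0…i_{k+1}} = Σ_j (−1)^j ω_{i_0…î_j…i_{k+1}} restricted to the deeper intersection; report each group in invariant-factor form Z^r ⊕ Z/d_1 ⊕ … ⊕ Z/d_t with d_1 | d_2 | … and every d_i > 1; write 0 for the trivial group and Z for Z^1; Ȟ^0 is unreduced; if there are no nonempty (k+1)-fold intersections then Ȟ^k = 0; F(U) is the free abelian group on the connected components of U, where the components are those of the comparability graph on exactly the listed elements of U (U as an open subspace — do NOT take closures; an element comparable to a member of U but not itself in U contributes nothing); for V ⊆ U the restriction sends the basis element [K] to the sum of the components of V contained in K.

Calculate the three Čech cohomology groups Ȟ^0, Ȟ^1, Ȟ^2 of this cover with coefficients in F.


nonempty overlaps:
  W12={t6,t7,t25,t31} W13={t19,t20,t31} W14={t2,t19,t21} W15={t2,t9,t23} W16={t1,t6,t9} W23={t22,t31,t33} W24={t10,t27,t32} W25={t24,t32,t33} W26={t6,t10,t29} W34={t12,t19,t26} W35={t4,t17,t33} W36={t3,t4,t12} W45={t2,t16,t32} W46={t10,t11,t12} W56={t4,t9,t13}
  W123={t31} W126={t6} W134={t19} W145={t2} W156={t9} W235={t33} W245={t32} W246={t10} W346={t12} W356={t4}
components per intersection:
  W1: {t1,t2,t6,t7,t9,t15,t19,t20,t21,t23,t25,t31}
  W2: {t6,t7,t10,t14,t18,t22,t24,t25,t27,t29,t31,t32,t33}
  W3: {t3,t4,t5,t12,t17,t19,t20,t22,t26,t31,t33}
  W4: {t2,t8,t10,t11,t12,t16,t19,t21,t26,t27,t32}
  W5: {t2,t4,t9,t13,t16,t17,t23,t24,t28,t32,t33}
  W6: {t1,t3,t4,t6,t9,t10,t11,t12,t13,t29,t30}
  W12: {t6,t7,t25,t31}
  W13: {t19,t20,t31}
  W14: {t2,t19,t21}
  W15: {t2,t9,t23}
  W16: {t1,t6,t9}
  W23: {t22,t31,t33}
  W24: {t10,t27,t32}
  W25: {t24,t32,t33}
  W26: {t6,t10,t29}
  W34: {t12,t19,t26}
  W35: {t4,t17,t33}
  W36: {t3,t4,t12}
  W45: {t2,t16,t32}
  W46: {t10,t11,t12}
  W56: {t4,t9,t13}
  W123: {t31}
  W126: {t6}
  W134: {t19}
  W145: {t2}
  W156: {t9}
  W235: {t33}
  W245: {t32}
  W246: {t10}
  W346: {t12}
  W356: {t4}
C dims 6,15,10; δ0: rk 5, SNF 1^5; δ1: rk 10, SNF 1^9·2
degree 0: 6−5−0 = 1 → Ȟ^0 ≅ Z
degree 1: 15−10−5 = 0 → Ȟ^1 ≅ 0
degree 2: 10−0−10 = 0 plus torsion [2] → Ȟ^2 ≅ Z/2

Ȟ^0(U;F) ≅ Z,  Ȟ^1(U;F) ≅ 0,  Ȟ^2(U;F) ≅ Z/2


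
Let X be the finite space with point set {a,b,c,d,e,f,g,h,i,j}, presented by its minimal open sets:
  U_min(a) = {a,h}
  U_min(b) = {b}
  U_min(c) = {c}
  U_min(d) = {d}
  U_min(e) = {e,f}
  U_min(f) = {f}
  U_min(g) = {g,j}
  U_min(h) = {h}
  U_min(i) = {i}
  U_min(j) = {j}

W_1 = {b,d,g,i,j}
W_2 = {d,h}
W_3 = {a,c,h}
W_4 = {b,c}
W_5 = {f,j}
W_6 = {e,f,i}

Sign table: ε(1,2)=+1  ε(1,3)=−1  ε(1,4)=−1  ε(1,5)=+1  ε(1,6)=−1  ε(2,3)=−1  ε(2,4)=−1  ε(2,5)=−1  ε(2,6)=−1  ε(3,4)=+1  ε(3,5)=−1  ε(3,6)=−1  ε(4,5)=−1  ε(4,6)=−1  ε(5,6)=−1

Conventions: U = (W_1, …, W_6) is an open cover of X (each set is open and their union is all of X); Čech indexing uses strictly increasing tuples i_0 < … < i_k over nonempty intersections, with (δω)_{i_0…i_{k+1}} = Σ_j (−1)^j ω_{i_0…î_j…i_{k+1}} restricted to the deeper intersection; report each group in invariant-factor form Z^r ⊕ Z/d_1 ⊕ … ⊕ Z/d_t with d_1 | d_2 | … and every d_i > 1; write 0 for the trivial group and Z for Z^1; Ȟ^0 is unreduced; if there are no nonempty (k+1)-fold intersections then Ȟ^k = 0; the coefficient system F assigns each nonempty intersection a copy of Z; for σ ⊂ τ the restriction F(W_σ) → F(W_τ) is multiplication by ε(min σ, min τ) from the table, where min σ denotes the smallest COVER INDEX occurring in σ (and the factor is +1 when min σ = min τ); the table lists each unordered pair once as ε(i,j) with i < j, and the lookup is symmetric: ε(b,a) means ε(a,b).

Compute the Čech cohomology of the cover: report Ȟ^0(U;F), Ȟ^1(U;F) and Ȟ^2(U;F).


intersection data:
  W12={d} W14={b} W15={j} W16={i} W23={h} W34={c} W56={f}
C dims 6,7; δ0: rk 5, SNF 1^5
Ȟ^0 = (6 − 5) − 0 = 1, so Ȟ^0 ≅ Z
Ȟ^1 = (7 − 0) − 5 = 2, so Ȟ^1 ≅ Z^2
Ȟ^2 = (0 − 0) − 0 = 0, so Ȟ^2 ≅ 0

Ȟ^0 = Z, Ȟ^1 = Z^2, Ȟ^2 = 0


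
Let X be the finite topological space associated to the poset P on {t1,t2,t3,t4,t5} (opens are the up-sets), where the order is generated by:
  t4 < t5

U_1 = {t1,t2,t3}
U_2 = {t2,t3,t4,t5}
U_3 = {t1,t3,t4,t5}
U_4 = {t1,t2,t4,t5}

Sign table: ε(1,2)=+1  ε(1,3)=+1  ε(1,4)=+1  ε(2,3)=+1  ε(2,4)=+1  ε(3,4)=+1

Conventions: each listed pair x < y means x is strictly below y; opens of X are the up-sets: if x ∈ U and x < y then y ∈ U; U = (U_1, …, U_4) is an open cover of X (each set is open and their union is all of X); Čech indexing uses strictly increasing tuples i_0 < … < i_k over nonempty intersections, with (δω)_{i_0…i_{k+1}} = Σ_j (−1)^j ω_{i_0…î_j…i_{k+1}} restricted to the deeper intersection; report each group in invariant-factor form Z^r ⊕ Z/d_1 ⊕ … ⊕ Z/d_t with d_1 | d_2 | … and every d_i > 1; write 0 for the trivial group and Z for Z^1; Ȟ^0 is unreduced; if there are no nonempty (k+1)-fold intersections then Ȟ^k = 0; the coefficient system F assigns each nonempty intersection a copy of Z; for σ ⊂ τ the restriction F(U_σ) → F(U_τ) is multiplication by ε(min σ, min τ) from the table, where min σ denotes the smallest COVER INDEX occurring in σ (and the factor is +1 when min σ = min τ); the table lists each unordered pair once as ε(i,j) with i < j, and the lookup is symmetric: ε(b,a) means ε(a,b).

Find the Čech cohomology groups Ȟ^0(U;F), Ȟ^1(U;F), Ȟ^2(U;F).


Ȟ^0 ≅ Z,  Ȟ^1 ≅ 0,  Ȟ^2 ≅ Z

nerve simplices:
  U12={t2,t3} U13={t1,t3} U14={t1,t2} U23={t3,t4,t5} U24={t2,t4,t5} U34={t1,t4,t5}
  U123={t3} U124={t2} U134={t1} U234={t4,t5}
C dims 4,6,4; δ0: rk 3, SNF 1^3; δ1: rk 3, SNF 1^3
degree 0: 4−3−0 = 1 → Ȟ^0 ≅ Z
degree 1: 6−3−3 = 0 → Ȟ^1 ≅ 0
degree 2: 4−0−3 = 1 → Ȟ^2 ≅ Z


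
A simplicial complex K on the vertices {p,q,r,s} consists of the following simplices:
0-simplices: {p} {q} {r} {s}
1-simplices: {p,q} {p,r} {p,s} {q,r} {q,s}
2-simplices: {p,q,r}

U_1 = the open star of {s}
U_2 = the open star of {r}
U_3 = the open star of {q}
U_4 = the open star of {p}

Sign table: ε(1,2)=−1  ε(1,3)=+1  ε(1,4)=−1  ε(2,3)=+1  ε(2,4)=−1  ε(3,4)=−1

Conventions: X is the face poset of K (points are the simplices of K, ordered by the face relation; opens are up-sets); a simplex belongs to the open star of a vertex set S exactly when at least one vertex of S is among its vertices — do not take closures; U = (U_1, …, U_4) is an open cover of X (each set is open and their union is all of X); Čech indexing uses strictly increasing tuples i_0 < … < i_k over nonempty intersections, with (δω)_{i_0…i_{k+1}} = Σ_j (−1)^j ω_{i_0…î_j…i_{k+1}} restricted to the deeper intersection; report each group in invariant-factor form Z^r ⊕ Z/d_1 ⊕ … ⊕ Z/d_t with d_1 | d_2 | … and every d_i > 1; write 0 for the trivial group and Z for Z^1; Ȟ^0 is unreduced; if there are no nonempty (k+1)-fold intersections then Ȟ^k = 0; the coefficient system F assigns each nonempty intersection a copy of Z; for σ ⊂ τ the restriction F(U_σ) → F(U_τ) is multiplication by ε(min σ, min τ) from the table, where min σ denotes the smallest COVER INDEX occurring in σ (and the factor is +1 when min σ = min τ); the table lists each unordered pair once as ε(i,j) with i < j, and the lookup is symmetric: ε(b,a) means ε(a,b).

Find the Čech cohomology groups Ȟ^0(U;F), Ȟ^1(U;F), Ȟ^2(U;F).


intersection data:
  U1={{s},{p,s},{q,s}} U2={{r},{p,r},{q,r},{p,q,r}} U3={{q},{p,q},{q,r},{q,s},{p,q,r}} U4={{p},{p,q},{p,r},{p,s},{p,q,r}}
  U13={{q,s}} U14={{p,s}} U23={{q,r},{p,q,r}} U24={{p,r},{p,q,r}} U34={{p,q},{p,q,r}}
  U234={{p,q,r}}
C dims 4,5,1; δ0: rk 3, SNF 1^3; δ1: rk 1, SNF 1^1
Ȟ^0 = (4 − 3) − 0 = 1, so Ȟ^0 ≅ Z
Ȟ^1 = (5 − 1) − 3 = 1, so Ȟ^1 ≅ Z
Ȟ^2 = (1 − 0) − 1 = 0, so Ȟ^2 ≅ 0

Ȟ^0 = Z,  Ȟ^1 = Z,  Ȟ^2 = 0


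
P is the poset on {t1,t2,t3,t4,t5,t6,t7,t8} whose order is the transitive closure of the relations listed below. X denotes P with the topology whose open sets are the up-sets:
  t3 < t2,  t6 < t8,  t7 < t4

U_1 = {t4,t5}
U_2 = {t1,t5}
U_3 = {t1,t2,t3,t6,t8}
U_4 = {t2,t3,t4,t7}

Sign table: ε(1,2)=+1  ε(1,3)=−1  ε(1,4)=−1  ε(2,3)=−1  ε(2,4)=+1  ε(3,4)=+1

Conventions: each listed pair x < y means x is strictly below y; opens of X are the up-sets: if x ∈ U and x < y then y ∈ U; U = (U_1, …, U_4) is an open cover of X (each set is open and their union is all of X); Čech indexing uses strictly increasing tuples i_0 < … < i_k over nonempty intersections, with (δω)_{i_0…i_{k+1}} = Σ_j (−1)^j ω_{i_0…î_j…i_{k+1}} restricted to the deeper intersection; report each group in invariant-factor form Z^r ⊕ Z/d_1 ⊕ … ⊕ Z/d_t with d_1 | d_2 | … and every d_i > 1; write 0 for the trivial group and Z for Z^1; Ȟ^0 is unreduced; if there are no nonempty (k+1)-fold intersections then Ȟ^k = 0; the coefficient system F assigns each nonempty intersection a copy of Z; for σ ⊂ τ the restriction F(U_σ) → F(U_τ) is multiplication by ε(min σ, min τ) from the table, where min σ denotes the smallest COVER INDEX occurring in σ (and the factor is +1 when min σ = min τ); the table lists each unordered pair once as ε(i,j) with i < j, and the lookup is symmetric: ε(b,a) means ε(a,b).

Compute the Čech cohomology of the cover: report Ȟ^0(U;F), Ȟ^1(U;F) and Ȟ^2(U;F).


Ȟ^0 = Z, Ȟ^1 = Z and Ȟ^2 = 0

nonempty intersections:
  U12={t5} U14={t4} U23={t1} U34={t2,t3}
C dims 4,4; δ0: rk 3, SNF 1^3
Ȟ^0: (4−3)−0=1 ⇒ Z
Ȟ^1: (4−0)−3=1 ⇒ Z
Ȟ^2: (0−0)−0=0 ⇒ 0


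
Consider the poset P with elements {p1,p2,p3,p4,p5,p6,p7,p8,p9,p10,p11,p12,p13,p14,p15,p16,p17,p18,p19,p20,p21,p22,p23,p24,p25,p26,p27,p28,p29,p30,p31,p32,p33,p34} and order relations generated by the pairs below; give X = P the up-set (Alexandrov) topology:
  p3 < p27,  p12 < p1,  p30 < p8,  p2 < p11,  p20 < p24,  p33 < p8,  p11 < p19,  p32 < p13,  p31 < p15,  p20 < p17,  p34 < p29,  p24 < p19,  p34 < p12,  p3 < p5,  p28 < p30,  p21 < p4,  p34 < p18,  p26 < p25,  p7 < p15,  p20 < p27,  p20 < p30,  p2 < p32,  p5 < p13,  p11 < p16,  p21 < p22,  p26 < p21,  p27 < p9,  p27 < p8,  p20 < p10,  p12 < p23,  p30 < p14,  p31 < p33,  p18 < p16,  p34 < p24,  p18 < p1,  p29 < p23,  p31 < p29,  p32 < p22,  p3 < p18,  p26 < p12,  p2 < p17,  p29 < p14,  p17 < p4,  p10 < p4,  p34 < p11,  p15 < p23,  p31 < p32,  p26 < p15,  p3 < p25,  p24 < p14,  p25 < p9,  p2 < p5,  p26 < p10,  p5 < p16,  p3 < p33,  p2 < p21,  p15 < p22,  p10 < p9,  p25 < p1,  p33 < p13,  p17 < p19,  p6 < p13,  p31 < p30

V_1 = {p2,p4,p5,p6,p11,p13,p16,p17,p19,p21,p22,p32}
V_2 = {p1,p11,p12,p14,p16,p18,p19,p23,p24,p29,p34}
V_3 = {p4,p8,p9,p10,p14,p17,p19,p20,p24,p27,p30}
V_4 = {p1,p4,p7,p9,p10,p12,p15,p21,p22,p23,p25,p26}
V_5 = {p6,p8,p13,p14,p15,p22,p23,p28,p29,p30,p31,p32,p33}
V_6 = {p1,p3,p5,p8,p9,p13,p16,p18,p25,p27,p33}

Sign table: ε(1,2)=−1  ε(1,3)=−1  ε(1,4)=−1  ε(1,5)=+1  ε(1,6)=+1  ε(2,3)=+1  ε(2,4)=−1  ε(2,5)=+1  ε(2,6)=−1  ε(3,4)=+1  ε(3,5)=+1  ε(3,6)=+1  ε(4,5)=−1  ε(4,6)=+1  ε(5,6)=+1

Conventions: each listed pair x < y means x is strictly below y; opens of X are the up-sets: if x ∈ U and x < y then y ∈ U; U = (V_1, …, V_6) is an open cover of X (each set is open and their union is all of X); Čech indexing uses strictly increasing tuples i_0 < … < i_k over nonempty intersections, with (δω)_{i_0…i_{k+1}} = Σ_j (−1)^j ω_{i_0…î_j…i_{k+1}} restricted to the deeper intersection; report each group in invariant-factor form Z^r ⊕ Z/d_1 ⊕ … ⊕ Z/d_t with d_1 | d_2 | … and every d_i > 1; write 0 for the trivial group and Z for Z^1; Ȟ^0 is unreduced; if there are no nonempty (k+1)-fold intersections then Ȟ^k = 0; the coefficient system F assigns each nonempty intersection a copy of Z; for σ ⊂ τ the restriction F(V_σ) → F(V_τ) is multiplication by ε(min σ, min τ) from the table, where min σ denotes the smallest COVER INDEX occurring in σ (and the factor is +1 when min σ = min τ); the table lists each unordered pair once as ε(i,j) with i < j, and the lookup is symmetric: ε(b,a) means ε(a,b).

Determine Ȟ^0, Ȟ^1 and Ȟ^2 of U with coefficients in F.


Ȟ^0 = 0; Ȟ^1 = Z/2; Ȟ^2 = Z

cover nerve:
  V12={p11,p16,p19} V13={p4,p17,p19} V14={p4,p21,p22} V15={p6,p13,p22,p32} V16={p5,p13,p16} V23={p14,p19,p24} V24={p1,p12,p23} V25={p14,p23,p29} V26={p1,p16,p18} V34={p4,p9,p10} V35={p8,p14,p30} V36={p8,p9,p27} V45={p15,p22,p23} V46={p1,p9,p25} V56={p8,p13,p33}
  V123={p19} V126={p16} V134={p4} V145={p22} V156={p13} V235={p14} V245={p23} V246={p1} V346={p9} V356={p8}
C dims 6,15,10; δ0: rk 6, SNF 1^5·2; δ1: rk 9, SNF 1^9
Ȟ^0: (6−6)−0=0 ⇒ 0
Ȟ^1: (15−9)−6=0 plus torsion [2] ⇒ Z/2
Ȟ^2: (10−0)−9=1 ⇒ Z


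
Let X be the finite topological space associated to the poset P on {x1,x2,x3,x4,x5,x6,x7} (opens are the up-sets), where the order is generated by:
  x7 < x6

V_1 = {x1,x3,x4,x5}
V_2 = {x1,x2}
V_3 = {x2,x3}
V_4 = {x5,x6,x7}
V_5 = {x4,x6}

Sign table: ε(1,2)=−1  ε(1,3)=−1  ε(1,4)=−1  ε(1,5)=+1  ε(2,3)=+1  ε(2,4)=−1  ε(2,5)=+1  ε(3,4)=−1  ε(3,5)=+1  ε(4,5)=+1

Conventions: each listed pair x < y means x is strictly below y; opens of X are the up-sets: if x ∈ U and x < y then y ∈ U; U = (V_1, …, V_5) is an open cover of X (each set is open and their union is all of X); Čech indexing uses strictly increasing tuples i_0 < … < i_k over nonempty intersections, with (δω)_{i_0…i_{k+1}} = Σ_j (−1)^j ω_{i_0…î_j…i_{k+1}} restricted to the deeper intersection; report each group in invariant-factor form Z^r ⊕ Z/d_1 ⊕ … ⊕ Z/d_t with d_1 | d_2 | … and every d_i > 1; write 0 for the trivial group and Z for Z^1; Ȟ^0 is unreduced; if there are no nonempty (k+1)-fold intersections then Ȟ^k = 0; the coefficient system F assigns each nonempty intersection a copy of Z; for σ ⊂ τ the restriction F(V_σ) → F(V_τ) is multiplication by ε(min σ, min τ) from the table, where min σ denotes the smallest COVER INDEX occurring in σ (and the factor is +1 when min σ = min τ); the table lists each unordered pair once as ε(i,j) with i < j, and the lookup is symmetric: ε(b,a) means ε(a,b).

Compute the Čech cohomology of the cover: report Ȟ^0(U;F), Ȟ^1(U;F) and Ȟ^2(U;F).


Ȟ^0(U;F) ≅ 0, Ȟ^1(U;F) ≅ Z ⊕ Z/2, Ȟ^2(U;F) ≅ 0

nerve simplices:
  V12={x1} V13={x3} V14={x5} V15={x4} V23={x2} V45={x6}
C dims 5,6; δ0: rk 5, SNF 1^4·2
degree 0: 5−5−0 = 0 → Ȟ^0 ≅ 0
degree 1: 6−0−5 = 1 plus torsion [2] → Ȟ^1 ≅ Z ⊕ Z/2
degree 2: 0−0−0 = 0 → Ȟ^2 ≅ 0


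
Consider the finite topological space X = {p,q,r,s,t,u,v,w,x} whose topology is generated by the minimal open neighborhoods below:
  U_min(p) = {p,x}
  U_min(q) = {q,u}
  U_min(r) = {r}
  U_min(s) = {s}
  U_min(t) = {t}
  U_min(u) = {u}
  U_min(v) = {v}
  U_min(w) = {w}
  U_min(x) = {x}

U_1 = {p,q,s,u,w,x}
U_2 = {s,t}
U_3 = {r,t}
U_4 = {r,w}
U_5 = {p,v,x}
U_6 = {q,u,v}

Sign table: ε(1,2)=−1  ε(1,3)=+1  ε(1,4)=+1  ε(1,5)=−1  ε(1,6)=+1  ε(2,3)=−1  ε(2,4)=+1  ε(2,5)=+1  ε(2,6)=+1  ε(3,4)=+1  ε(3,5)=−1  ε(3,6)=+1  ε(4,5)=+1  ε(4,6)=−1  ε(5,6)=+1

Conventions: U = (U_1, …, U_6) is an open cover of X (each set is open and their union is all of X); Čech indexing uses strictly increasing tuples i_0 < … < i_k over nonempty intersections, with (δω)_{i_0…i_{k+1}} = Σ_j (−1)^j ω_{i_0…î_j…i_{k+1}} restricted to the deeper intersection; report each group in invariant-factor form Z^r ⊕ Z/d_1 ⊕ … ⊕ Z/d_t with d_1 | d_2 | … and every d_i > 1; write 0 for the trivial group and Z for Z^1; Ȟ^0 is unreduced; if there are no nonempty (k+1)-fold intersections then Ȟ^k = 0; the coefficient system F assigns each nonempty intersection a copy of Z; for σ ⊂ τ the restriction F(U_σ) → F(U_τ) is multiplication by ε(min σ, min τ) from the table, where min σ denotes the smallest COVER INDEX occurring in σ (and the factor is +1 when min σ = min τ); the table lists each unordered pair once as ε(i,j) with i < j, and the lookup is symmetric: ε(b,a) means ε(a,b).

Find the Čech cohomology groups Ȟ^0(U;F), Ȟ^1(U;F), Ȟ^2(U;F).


Ȟ^0(U;F) ≅ 0,  Ȟ^1(U;F) ≅ Z ⊕ Z/2,  Ȟ^2(U;F) ≅ 0

nerve of the cover:
  U12={s} U14={w} U15={p,x} U16={q,u} U23={t} U34={r} U56={v}
C dims 6,7; δ0: rk 6, SNF 1^5·2
Ȟ^0 = (6 − 6) − 0 = 0, so Ȟ^0 ≅ 0
Ȟ^1 = (7 − 0) − 6 = 1 plus torsion [2], so Ȟ^1 ≅ Z ⊕ Z/2
Ȟ^2 = (0 − 0) − 0 = 0, so Ȟ^2 ≅ 0


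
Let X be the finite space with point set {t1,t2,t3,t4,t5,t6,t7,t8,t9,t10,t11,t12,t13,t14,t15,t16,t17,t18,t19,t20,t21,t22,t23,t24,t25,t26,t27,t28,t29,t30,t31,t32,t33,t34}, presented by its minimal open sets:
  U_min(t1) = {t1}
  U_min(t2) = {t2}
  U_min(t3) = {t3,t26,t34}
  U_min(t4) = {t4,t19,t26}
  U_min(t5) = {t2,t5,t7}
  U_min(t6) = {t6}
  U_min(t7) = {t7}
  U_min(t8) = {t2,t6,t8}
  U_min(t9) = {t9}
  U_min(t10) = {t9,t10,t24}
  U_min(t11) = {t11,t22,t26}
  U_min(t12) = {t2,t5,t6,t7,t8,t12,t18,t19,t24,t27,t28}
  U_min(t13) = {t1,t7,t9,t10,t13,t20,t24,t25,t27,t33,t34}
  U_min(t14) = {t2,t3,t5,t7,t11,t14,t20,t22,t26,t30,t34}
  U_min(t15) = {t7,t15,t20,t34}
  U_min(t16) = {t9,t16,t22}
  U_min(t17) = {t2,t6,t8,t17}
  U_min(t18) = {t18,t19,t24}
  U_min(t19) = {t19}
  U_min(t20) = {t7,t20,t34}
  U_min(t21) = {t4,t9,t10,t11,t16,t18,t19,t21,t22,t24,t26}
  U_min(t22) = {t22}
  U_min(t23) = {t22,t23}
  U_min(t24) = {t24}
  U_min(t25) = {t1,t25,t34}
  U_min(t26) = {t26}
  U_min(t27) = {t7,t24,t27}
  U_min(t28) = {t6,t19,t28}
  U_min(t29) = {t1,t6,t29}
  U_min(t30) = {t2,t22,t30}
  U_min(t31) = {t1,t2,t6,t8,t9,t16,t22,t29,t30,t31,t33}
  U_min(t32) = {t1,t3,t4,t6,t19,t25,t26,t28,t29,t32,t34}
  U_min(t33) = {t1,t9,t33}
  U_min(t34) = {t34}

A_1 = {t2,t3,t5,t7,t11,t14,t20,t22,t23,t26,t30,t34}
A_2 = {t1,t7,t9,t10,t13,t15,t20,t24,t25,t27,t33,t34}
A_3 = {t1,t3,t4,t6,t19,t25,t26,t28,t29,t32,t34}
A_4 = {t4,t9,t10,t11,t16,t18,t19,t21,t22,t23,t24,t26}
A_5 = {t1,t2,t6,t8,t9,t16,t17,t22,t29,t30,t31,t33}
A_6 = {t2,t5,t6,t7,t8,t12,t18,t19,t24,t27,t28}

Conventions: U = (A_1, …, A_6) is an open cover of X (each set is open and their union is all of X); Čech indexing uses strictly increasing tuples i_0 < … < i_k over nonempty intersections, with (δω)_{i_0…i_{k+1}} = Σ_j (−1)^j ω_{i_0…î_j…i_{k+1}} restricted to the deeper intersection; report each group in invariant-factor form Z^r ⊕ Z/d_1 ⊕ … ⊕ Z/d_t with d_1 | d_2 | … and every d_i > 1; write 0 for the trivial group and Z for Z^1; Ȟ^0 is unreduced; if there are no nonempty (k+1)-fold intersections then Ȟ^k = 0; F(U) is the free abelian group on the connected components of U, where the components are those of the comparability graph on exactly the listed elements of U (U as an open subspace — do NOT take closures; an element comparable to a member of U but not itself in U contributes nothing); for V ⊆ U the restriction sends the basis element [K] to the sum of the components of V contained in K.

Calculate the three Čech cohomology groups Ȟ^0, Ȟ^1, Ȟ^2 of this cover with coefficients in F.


nonempty overlaps:
  A12={t7,t20,t34} A13={t3,t26,t34} A14={t11,t22,t23,t26} A15={t2,t22,t30} A16={t2,t5,t7} A23={t1,t25,t34} A24={t9,t10,t24} A25={t1,t9,t33} A26={t7,t24,t27} A34={t4,t19,t26} A35={t1,t6,t29} A36={t6,t19,t28} A45={t9,t16,t22} A46={t18,t19,t24} A56={t2,t6,t8}
  A123={t34} A126={t7} A134={t26} A145={t22} A156={t2} A235={t1} A245={t9} A246={t24} A346={t19} A356={t6}
components per intersection:
  A1: {t2,t3,t5,t7,t11,t14,t20,t22,t23,t26,t30,t34}
  A2: {t1,t7,t9,t10,t13,t15,t20,t24,t25,t27,t33,t34}
  A3: {t1,t3,t4,t6,t19,t25,t26,t28,t29,t32,t34}
  A4: {t4,t9,t10,t11,t16,t18,t19,t21,t22,t23,t24,t26}
  A5: {t1,t2,t6,t8,t9,t16,t17,t22,t29,t30,t31,t33}
  A6: {t2,t5,t6,t7,t8,t12,t18,t19,t24,t27,t28}
  A12: {t7,t20,t34}
  A13: {t3,t26,t34}
  A14: {t11,t22,t23,t26}
  A15: {t2,t22,t30}
  A16: {t2,t5,t7}
  A23: {t1,t25,t34}
  A24: {t9,t10,t24}
  A25: {t1,t9,t33}
  A26: {t7,t24,t27}
  A34: {t4,t19,t26}
  A35: {t1,t6,t29}
  A36: {t6,t19,t28}
  A45: {t9,t16,t22}
  A46: {t18,t19,t24}
  A56: {t2,t6,t8}
  A123: {t34}
  A126: {t7}
  A134: {t26}
  A145: {t22}
  A156: {t2}
  A235: {t1}
  A245: {t9}
  A246: {t24}
  A346: {t19}
  A356: {t6}
C dims 6,15,10; δ0: rk 5, SNF 1^5; δ1: rk 10, SNF 1^9·2
degree 0: 6−5−0 = 1 → Ȟ^0 ≅ Z
degree 1: 15−10−5 = 0 → Ȟ^1 ≅ 0
degree 2: 10−0−10 = 0 plus torsion [2] → Ȟ^2 ≅ Z/2

Ȟ^0 = Z; Ȟ^1 = 0; Ȟ^2 = Z/2


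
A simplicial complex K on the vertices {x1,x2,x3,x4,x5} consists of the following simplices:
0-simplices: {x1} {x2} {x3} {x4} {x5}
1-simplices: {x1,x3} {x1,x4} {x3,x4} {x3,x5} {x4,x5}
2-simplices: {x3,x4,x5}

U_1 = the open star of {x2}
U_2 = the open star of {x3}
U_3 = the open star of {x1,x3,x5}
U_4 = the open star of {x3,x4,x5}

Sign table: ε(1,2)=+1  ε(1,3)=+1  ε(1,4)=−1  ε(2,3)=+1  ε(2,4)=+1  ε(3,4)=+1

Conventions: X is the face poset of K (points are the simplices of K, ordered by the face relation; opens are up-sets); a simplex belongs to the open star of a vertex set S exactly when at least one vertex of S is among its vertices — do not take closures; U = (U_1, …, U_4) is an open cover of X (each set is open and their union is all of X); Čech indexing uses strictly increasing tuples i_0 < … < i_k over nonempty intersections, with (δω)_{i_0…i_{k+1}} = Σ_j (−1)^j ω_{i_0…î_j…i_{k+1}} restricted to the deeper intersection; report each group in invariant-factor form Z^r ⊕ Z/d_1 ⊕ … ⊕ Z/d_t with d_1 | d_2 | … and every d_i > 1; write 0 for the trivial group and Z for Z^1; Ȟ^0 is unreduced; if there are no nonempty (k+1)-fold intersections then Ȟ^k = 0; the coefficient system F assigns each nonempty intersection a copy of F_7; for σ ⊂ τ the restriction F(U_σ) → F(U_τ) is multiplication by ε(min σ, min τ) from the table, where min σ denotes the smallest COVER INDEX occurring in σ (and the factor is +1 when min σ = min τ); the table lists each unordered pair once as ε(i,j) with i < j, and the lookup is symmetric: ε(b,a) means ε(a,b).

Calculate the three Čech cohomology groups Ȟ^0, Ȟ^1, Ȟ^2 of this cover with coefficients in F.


nonempty intersections:
  U1={{x2}} U2={{x3},{x1,x3},{x3,x4},{x3,x5},{x3,x4,x5}} U3={{x1},{x3},{x5},{x1,x3},{x1,x4},{x3,x4},{x3,x5},{x4,x5},{x3,x4,x5}} U4={{x3},{x4},{x5},{x1,x3},{x1,x4},{x3,x4},{x3,x5},{x4,x5},{x3,x4,x5}}
  U23={{x3},{x1,x3},{x3,x4},{x3,x5},{x3,x4,x5}} U24={{x3},{x1,x3},{x3,x4},{x3,x5},{x3,x4,x5}} U34={{x3},{x5},{x1,x3},{x1,x4},{x3,x4},{x3,x5},{x4,x5},{x3,x4,x5}}
  U234={{x3},{x1,x3},{x3,x4},{x3,x5},{x3,x4,x5}}
C dims 4,3,1; δ0: rk_F7 2; δ1: rk_F7 1
Ȟ^0: (4−2)−0=2 ⇒ Z/7 ⊕ Z/7
Ȟ^1: (3−1)−2=0 ⇒ 0
Ȟ^2: (1−0)−1=0 ⇒ 0

Ȟ^0 ≅ Z/7 ⊕ Z/7, Ȟ^1 ≅ 0, Ȟ^2 ≅ 0


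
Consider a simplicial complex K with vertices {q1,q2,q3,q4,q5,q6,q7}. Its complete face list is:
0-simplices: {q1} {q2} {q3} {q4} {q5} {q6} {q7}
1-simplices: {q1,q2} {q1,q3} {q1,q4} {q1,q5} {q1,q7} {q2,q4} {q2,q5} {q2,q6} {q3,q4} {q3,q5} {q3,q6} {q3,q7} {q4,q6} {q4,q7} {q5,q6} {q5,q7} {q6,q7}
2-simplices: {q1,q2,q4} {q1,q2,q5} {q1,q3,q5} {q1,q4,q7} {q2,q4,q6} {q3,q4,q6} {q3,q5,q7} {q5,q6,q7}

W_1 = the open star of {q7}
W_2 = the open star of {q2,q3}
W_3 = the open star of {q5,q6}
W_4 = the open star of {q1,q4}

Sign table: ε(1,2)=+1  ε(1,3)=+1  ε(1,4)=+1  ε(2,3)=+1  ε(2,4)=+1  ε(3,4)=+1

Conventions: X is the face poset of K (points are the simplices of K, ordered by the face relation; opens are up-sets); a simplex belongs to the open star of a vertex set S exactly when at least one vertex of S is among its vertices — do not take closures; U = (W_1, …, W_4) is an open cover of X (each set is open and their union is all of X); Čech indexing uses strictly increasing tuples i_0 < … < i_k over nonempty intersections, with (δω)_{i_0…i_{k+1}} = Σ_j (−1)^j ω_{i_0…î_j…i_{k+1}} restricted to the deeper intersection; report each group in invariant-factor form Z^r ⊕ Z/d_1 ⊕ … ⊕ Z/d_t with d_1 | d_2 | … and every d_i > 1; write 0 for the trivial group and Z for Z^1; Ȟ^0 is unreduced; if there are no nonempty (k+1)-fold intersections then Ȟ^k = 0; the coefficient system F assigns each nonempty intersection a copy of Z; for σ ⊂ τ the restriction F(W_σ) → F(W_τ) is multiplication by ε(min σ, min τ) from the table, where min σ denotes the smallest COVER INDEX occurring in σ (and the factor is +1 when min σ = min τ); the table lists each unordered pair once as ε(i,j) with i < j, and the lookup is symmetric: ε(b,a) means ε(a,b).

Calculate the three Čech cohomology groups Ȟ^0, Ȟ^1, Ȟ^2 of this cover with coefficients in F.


Ȟ^0 ≅ Z, Ȟ^1 ≅ Z, Ȟ^2 ≅ 0

nonempty intersections:
  W1={{q7},{q1,q7},{q3,q7},{q4,q7},{q5,q7},{q6,q7},{q1,q4,q7},{q3,q5,q7},{q5,q6,q7}} W2={{q2},{q3},{q1,q2},{q1,q3},{q2,q4},{q2,q5},{q2,q6},{q3,q4},{q3,q5},{q3,q6},{q3,q7},{q1,q2,q4},{q1,q2,q5},{q1,q3,q5},{q2,q4,q6},{q3,q4,q6},{q3,q5,q7}} W3={{q5},{q6},{q1,q5},{q2,q5},{q2,q6},{q3,q5},{q3,q6},{q4,q6},{q5,q6},{q5,q7},{q6,q7},{q1,q2,q5},{q1,q3,q5},{q2,q4,q6},{q3,q4,q6},{q3,q5,q7},{q5,q6,q7}} W4={{q1},{q4},{q1,q2},{q1,q3},{q1,q4},{q1,q5},{q1,q7},{q2,q4},{q3,q4},{q4,q6},{q4,q7},{q1,q2,q4},{q1,q2,q5},{q1,q3,q5},{q1,q4,q7},{q2,q4,q6},{q3,q4,q6}}
  W12={{q3,q7},{q3,q5,q7}} W13={{q5,q7},{q6,q7},{q3,q5,q7},{q5,q6,q7}} W14={{q1,q7},{q4,q7},{q1,q4,q7}} W23={{q2,q5},{q2,q6},{q3,q5},{q3,q6},{q1,q2,q5},{q1,q3,q5},{q2,q4,q6},{q3,q4,q6},{q3,q5,q7}} W24={{q1,q2},{q1,q3},{q2,q4},{q3,q4},{q1,q2,q4},{q1,q2,q5},{q1,q3,q5},{q2,q4,q6},{q3,q4,q6}} W34={{q1,q5},{q4,q6},{q1,q2,q5},{q1,q3,q5},{q2,q4,q6},{q3,q4,q6}}
  W123={{q3,q5,q7}} W234={{q1,q2,q5},{q1,q3,q5},{q2,q4,q6},{q3,q4,q6}}
C dims 4,6,2; δ0: rk 3, SNF 1^3; δ1: rk 2, SNF 1^2
Ȟ^0: (4−3)−0=1 ⇒ Z
Ȟ^1: (6−2)−3=1 ⇒ Z
Ȟ^2: (2−0)−2=0 ⇒ 0
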